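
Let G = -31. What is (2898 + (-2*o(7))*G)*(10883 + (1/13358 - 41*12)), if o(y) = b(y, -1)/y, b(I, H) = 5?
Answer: 204199011106/6679 ≈ 3.0573e+7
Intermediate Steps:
o(y) = 5/y
(2898 + (-2*o(7))*G)*(10883 + (1/13358 - 41*12)) = (2898 - 10/7*(-31))*(10883 + (1/13358 - 41*12)) = (2898 - 10/7*(-31))*(10883 + (1/13358 - 1*492)) = (2898 - 2*5/7*(-31))*(10883 + (1/13358 - 492)) = (2898 - 10/7*(-31))*(10883 - 6572135/13358) = (2898 + 310/7)*(138802979/13358) = (20596/7)*(138802979/13358) = 204199011106/6679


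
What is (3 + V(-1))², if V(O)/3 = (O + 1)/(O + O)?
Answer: 9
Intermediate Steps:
V(O) = 3*(1 + O)/(2*O) (V(O) = 3*((O + 1)/(O + O)) = 3*((1 + O)/((2*O))) = 3*((1 + O)*(1/(2*O))) = 3*((1 + O)/(2*O)) = 3*(1 + O)/(2*O))
(3 + V(-1))² = (3 + (3/2)*(1 - 1)/(-1))² = (3 + (3/2)*(-1)*0)² = (3 + 0)² = 3² = 9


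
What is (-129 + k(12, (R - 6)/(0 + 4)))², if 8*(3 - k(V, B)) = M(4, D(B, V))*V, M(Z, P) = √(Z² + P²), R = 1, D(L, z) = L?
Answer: 1018593/64 + 189*√281/2 ≈ 17500.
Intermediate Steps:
M(Z, P) = √(P² + Z²)
k(V, B) = 3 - V*√(16 + B²)/8 (k(V, B) = 3 - √(B² + 4²)*V/8 = 3 - √(B² + 16)*V/8 = 3 - √(16 + B²)*V/8 = 3 - V*√(16 + B²)/8)
(-129 + k(12, (R - 6)/(0 + 4)))² = (-129 + (3 - ⅛*12*√(16 + ((1 - 6)/(0 + 4))²)))² = (-129 + (3 - ⅛*12*√(16 + (-5/4)²)))² = (-129 + (3 - ⅛*12*√(16 + 25/16)))² = (-129 + (3 - ⅛*12*√(281/16)))² = (-129 + (3 - ⅛*12*√281/4))² = (-129 + (3 - 3*√281/8))² = (-126 - 3*√281/8)²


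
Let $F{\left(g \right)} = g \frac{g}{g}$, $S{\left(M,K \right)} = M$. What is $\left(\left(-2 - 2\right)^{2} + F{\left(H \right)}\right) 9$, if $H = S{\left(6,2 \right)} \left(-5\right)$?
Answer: $-126$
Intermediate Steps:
$H = -30$ ($H = 6 \left(-5\right) = -30$)
$F{\left(g \right)} = g$ ($F{\left(g \right)} = g 1 = g$)
$\left(\left(-2 - 2\right)^{2} + F{\left(H \right)}\right) 9 = \left(\left(-2 - 2\right)^{2} - 30\right) 9 = \left(\left(-4\right)^{2} - 30\right) 9 = \left(16 - 30\right) 9 = \left(-14\right) 9 = -126$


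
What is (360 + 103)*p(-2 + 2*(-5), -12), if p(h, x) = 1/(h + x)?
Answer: -463/24 ≈ -19.292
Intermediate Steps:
(360 + 103)*p(-2 + 2*(-5), -12) = (360 + 103)/((-2 + 2*(-5)) - 12) = 463/((-2 - 10) - 12) = 463/(-12 - 12) = 463/(-24) = 463*(-1/24) = -463/24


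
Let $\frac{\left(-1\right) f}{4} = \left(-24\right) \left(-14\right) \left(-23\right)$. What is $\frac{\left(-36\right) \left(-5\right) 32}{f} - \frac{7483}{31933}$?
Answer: $- \frac{246773}{5141213} \approx -0.047999$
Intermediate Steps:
$f = 30912$ ($f = - 4 \left(-24\right) \left(-14\right) \left(-23\right) = - 4 \cdot 336 \left(-23\right) = \left(-4\right) \left(-7728\right) = 30912$)
$\frac{\left(-36\right) \left(-5\right) 32}{f} - \frac{7483}{31933} = \frac{\left(-36\right) \left(-5\right) 32}{30912} - \frac{7483}{31933} = 180 \cdot 32 \cdot \frac{1}{30912} - \frac{7483}{31933} = 5760 \cdot \frac{1}{30912} - \frac{7483}{31933} = \frac{30}{161} - \frac{7483}{31933} = - \frac{246773}{5141213}$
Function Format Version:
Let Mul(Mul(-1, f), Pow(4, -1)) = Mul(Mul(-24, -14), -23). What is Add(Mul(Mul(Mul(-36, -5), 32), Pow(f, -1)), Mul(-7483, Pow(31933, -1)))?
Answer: Rational(-246773, 5141213) ≈ -0.047999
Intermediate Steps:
f = 30912 (f = Mul(-4, Mul(Mul(-24, -14), -23)) = Mul(-4, Mul(336, -23)) = Mul(-4, -7728) = 30912)
Add(Mul(Mul(Mul(-36, -5), 32), Pow(f, -1)), Mul(-7483, Pow(31933, -1))) = Add(Mul(Mul(Mul(-36, -5), 32), Pow(30912, -1)), Mul(-7483, Pow(31933, -1))) = Add(Mul(Mul(180, 32), Rational(1, 30912)), Mul(-7483, Rational(1, 31933))) = Add(Mul(5760, Rational(1, 30912)), Rational(-7483, 31933)) = Add(Rational(30, 161), Rational(-7483, 31933)) = Rational(-246773, 5141213)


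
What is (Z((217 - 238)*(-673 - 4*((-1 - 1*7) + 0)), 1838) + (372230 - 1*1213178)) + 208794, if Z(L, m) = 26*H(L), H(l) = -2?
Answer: -632206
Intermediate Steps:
Z(L, m) = -52 (Z(L, m) = 26*(-2) = -52)
(Z((217 - 238)*(-673 - 4*((-1 - 1*7) + 0)), 1838) + (372230 - 1*1213178)) + 208794 = (-52 + (372230 - 1*1213178)) + 208794 = (-52 + (372230 - 1213178)) + 208794 = (-52 - 840948) + 208794 = -841000 + 208794 = -632206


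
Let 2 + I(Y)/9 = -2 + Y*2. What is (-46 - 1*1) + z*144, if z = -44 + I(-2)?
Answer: -16751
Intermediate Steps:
I(Y) = -36 + 18*Y (I(Y) = -18 + 9*(-2 + Y*2) = -18 + 9*(-2 + 2*Y) = -18 + (-18 + 18*Y) = -36 + 18*Y)
z = -116 (z = -44 + (-36 + 18*(-2)) = -44 + (-36 - 36) = -44 - 72 = -116)
(-46 - 1*1) + z*144 = (-46 - 1*1) - 116*144 = (-46 - 1) - 16704 = -47 - 16704 = -16751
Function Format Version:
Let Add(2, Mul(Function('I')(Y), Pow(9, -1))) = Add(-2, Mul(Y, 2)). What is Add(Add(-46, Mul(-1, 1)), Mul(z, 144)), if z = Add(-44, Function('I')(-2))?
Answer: -16751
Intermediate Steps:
Function('I')(Y) = Add(-36, Mul(18, Y)) (Function('I')(Y) = Add(-18, Mul(9, Add(-2, Mul(Y, 2)))) = Add(-18, Mul(9, Add(-2, Mul(2, Y)))) = Add(-18, Add(-18, Mul(18, Y))) = Add(-36, Mul(18, Y)))
z = -116 (z = Add(-44, Add(-36, Mul(18, -2))) = Add(-44, Add(-36, -36)) = Add(-44, -72) = -116)
Add(Add(-46, Mul(-1, 1)), Mul(z, 144)) = Add(Add(-46, Mul(-1, 1)), Mul(-116, 144)) = Add(Add(-46, -1), -16704) = Add(-47, -16704) = -16751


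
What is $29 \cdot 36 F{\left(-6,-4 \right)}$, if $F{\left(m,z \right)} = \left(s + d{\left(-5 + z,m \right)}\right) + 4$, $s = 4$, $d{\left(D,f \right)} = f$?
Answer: $2088$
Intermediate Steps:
$F{\left(m,z \right)} = 8 + m$ ($F{\left(m,z \right)} = \left(4 + m\right) + 4 = 8 + m$)
$29 \cdot 36 F{\left(-6,-4 \right)} = 29 \cdot 36 \left(8 - 6\right) = 1044 \cdot 2 = 2088$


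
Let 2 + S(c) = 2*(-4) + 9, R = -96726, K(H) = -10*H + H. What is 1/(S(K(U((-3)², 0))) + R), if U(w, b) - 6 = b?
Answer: -1/96727 ≈ -1.0338e-5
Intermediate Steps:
U(w, b) = 6 + b
K(H) = -9*H
S(c) = -1 (S(c) = -2 + (2*(-4) + 9) = -2 + (-8 + 9) = -2 + 1 = -1)
1/(S(K(U((-3)², 0))) + R) = 1/(-1 - 96726) = 1/(-96727) = -1/96727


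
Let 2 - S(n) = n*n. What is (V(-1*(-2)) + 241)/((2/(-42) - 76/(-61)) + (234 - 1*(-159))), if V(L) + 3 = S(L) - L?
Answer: 149877/252484 ≈ 0.59361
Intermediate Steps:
S(n) = 2 - n² (S(n) = 2 - n*n = 2 - n²)
V(L) = -1 - L - L² (V(L) = -3 + ((2 - L²) - L) = -3 + (2 - L - L²) = -1 - L - L²)
(V(-1*(-2)) + 241)/((2/(-42) - 76/(-61)) + (234 - 1*(-159))) = ((-1 - (-1)*(-2) - (-1*(-2))²) + 241)/((2/(-42) - 76/(-61)) + (234 - 1*(-159))) = ((-1 - 1*2 - 1*2²) + 241)/((2*(-1/42) - 76*(-1/61)) + (234 + 159)) = ((-1 - 2 - 1*4) + 241)/((-1/21 + 76/61) + 393) = ((-1 - 2 - 4) + 241)/(1535/1281 + 393) = (-7 + 241)/(504968/1281) = 234*(1281/504968) = 149877/252484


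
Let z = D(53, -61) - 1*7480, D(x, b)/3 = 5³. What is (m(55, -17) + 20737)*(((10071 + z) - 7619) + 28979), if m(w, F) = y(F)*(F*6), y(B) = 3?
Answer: 497004506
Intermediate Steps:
D(x, b) = 375 (D(x, b) = 3*5³ = 3*125 = 375)
z = -7105 (z = 375 - 1*7480 = 375 - 7480 = -7105)
m(w, F) = 18*F (m(w, F) = 3*(F*6) = 3*(6*F) = 18*F)
(m(55, -17) + 20737)*(((10071 + z) - 7619) + 28979) = (18*(-17) + 20737)*(((10071 - 7105) - 7619) + 28979) = (-306 + 20737)*((2966 - 7619) + 28979) = 20431*(-4653 + 28979) = 20431*24326 = 497004506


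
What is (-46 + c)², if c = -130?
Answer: 30976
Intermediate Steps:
(-46 + c)² = (-46 - 130)² = (-176)² = 30976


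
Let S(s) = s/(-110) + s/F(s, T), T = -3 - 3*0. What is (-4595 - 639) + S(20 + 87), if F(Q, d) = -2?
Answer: -290866/55 ≈ -5288.5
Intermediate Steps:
T = -3 (T = -3 + 0 = -3)
S(s) = -28*s/55 (S(s) = s/(-110) + s/(-2) = s*(-1/110) + s*(-1/2) = -s/110 - s/2 = -28*s/55)
(-4595 - 639) + S(20 + 87) = (-4595 - 639) - 28*(20 + 87)/55 = -5234 - 28/55*107 = -5234 - 2996/55 = -290866/55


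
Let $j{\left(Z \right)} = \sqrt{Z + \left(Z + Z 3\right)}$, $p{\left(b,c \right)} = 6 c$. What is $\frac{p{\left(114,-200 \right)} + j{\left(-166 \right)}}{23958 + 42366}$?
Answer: $- \frac{100}{5527} + \frac{i \sqrt{830}}{66324} \approx -0.018093 + 0.00043438 i$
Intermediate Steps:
$j{\left(Z \right)} = \sqrt{5} \sqrt{Z}$ ($j{\left(Z \right)} = \sqrt{Z + \left(Z + 3 Z\right)} = \sqrt{Z + 4 Z} = \sqrt{5 Z} = \sqrt{5} \sqrt{Z}$)
$\frac{p{\left(114,-200 \right)} + j{\left(-166 \right)}}{23958 + 42366} = \frac{6 \left(-200\right) + \sqrt{5} \sqrt{-166}}{23958 + 42366} = \frac{-1200 + \sqrt{5} i \sqrt{166}}{66324} = \left(-1200 + i \sqrt{830}\right) \frac{1}{66324} = - \frac{100}{5527} + \frac{i \sqrt{830}}{66324}$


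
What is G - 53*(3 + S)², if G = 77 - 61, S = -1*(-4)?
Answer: -2581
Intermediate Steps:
S = 4
G = 16
G - 53*(3 + S)² = 16 - 53*(3 + 4)² = 16 - 53*7² = 16 - 53*49 = 16 - 2597 = -2581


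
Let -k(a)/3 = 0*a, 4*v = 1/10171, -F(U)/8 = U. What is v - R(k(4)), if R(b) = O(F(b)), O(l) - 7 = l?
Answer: -284787/40684 ≈ -7.0000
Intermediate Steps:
F(U) = -8*U
v = 1/40684 (v = (1/4)/10171 = (1/4)*(1/10171) = 1/40684 ≈ 2.4580e-5)
k(a) = 0 (k(a) = -0*a = -3*0 = 0)
O(l) = 7 + l
R(b) = 7 - 8*b
v - R(k(4)) = 1/40684 - (7 - 8*0) = 1/40684 - (7 + 0) = 1/40684 - 1*7 = 1/40684 - 7 = -284787/40684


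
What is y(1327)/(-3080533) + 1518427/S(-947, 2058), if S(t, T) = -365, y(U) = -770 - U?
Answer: -4677563716186/1124394545 ≈ -4160.1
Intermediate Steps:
y(1327)/(-3080533) + 1518427/S(-947, 2058) = (-770 - 1*1327)/(-3080533) + 1518427/(-365) = (-770 - 1327)*(-1/3080533) + 1518427*(-1/365) = -2097*(-1/3080533) - 1518427/365 = 2097/3080533 - 1518427/365 = -4677563716186/1124394545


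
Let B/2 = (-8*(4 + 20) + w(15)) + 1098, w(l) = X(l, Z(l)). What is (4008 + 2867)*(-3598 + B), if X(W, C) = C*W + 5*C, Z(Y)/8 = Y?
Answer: 20721250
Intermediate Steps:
Z(Y) = 8*Y
X(W, C) = 5*C + C*W
w(l) = 8*l*(5 + l) (w(l) = (8*l)*(5 + l) = 8*l*(5 + l))
B = 6612 (B = 2*((-8*(4 + 20) + 8*15*(5 + 15)) + 1098) = 2*((-8*24 + 8*15*20) + 1098) = 2*((-192 + 2400) + 1098) = 2*(2208 + 1098) = 2*3306 = 6612)
(4008 + 2867)*(-3598 + B) = (4008 + 2867)*(-3598 + 6612) = 6875*3014 = 20721250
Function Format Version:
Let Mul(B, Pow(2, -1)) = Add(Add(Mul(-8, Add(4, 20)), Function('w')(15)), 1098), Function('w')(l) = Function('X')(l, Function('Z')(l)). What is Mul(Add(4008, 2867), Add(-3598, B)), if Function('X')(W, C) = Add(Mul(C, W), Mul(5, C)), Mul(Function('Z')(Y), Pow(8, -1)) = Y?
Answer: 20721250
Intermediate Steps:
Function('Z')(Y) = Mul(8, Y)
Function('X')(W, C) = Add(Mul(5, C), Mul(C, W))
Function('w')(l) = Mul(8, l, Add(5, l)) (Function('w')(l) = Mul(Mul(8, l), Add(5, l)) = Mul(8, l, Add(5, l)))
B = 6612 (B = Mul(2, Add(Add(Mul(-8, Add(4, 20)), Mul(8, 15, Add(5, 15))), 1098)) = Mul(2, Add(Add(Mul(-8, 24), Mul(8, 15, 20)), 1098)) = Mul(2, Add(Add(-192, 2400), 1098)) = Mul(2, Add(2208, 1098)) = Mul(2, 3306) = 6612)
Mul(Add(4008, 2867), Add(-3598, B)) = Mul(Add(4008, 2867), Add(-3598, 6612)) = Mul(6875, 3014) = 20721250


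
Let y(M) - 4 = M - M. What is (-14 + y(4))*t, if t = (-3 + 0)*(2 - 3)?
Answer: -30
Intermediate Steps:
y(M) = 4 (y(M) = 4 + (M - M) = 4 + 0 = 4)
t = 3 (t = -3*(-1) = 3)
(-14 + y(4))*t = (-14 + 4)*3 = -10*3 = -30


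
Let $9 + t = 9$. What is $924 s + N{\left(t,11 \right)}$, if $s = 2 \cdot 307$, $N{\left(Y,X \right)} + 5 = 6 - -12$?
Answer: $567349$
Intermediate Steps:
$t = 0$ ($t = -9 + 9 = 0$)
$N{\left(Y,X \right)} = 13$ ($N{\left(Y,X \right)} = -5 + \left(6 - -12\right) = -5 + \left(6 + 12\right) = -5 + 18 = 13$)
$s = 614$
$924 s + N{\left(t,11 \right)} = 924 \cdot 614 + 13 = 567336 + 13 = 567349$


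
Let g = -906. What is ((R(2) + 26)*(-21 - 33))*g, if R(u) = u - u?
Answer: 1272024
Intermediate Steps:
R(u) = 0
((R(2) + 26)*(-21 - 33))*g = ((0 + 26)*(-21 - 33))*(-906) = (26*(-54))*(-906) = -1404*(-906) = 1272024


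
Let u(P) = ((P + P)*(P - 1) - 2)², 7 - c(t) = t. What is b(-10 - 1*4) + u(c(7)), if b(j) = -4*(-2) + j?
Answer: -2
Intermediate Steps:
c(t) = 7 - t
b(j) = 8 + j
u(P) = (-2 + 2*P*(-1 + P))² (u(P) = ((2*P)*(-1 + P) - 2)² = (2*P*(-1 + P) - 2)² = (-2 + 2*P*(-1 + P))²)
b(-10 - 1*4) + u(c(7)) = (8 + (-10 - 1*4)) + 4*(1 + (7 - 1*7) - (7 - 1*7)²)² = (8 + (-10 - 4)) + 4*(1 + (7 - 7) - (7 - 7)²)² = (8 - 14) + 4*(1 + 0 - 1*0²)² = -6 + 4*(1 + 0 - 1*0)² = -6 + 4*(1 + 0 + 0)² = -6 + 4*1² = -6 + 4*1 = -6 + 4 = -2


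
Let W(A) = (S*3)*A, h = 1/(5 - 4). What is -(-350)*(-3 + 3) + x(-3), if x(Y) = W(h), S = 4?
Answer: 12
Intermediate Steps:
h = 1 (h = 1/1 = 1)
W(A) = 12*A (W(A) = (4*3)*A = 12*A)
x(Y) = 12 (x(Y) = 12*1 = 12)
-(-350)*(-3 + 3) + x(-3) = -(-350)*(-3 + 3) + 12 = -(-350)*0 + 12 = -70*0 + 12 = 0 + 12 = 12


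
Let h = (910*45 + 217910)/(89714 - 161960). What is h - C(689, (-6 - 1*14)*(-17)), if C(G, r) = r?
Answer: -12411250/36123 ≈ -343.58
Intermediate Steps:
h = -129430/36123 (h = (40950 + 217910)/(-72246) = 258860*(-1/72246) = -129430/36123 ≈ -3.5830)
h - C(689, (-6 - 1*14)*(-17)) = -129430/36123 - (-6 - 1*14)*(-17) = -129430/36123 - (-6 - 14)*(-17) = -129430/36123 - (-20)*(-17) = -129430/36123 - 1*340 = -129430/36123 - 340 = -12411250/36123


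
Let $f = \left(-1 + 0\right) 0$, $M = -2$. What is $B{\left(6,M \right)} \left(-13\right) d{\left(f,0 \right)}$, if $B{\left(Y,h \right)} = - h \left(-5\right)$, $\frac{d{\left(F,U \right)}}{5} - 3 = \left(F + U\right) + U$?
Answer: $1950$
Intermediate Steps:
$f = 0$ ($f = \left(-1\right) 0 = 0$)
$d{\left(F,U \right)} = 15 + 5 F + 10 U$ ($d{\left(F,U \right)} = 15 + 5 \left(\left(F + U\right) + U\right) = 15 + 5 \left(F + 2 U\right) = 15 + \left(5 F + 10 U\right) = 15 + 5 F + 10 U$)
$B{\left(Y,h \right)} = 5 h$
$B{\left(6,M \right)} \left(-13\right) d{\left(f,0 \right)} = 5 \left(-2\right) \left(-13\right) \left(15 + 5 \cdot 0 + 10 \cdot 0\right) = \left(-10\right) \left(-13\right) \left(15 + 0 + 0\right) = 130 \cdot 15 = 1950$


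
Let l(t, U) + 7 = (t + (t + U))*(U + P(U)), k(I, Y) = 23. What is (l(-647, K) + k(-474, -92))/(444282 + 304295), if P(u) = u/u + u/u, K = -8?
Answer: 7828/748577 ≈ 0.010457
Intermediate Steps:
P(u) = 2 (P(u) = 1 + 1 = 2)
l(t, U) = -7 + (2 + U)*(U + 2*t) (l(t, U) = -7 + (t + (t + U))*(U + 2) = -7 + (t + (U + t))*(2 + U) = -7 + (U + 2*t)*(2 + U) = -7 + (2 + U)*(U + 2*t))
(l(-647, K) + k(-474, -92))/(444282 + 304295) = ((-7 + (-8)**2 + 2*(-8) + 4*(-647) + 2*(-8)*(-647)) + 23)/(444282 + 304295) = ((-7 + 64 - 16 - 2588 + 10352) + 23)/748577 = (7805 + 23)*(1/748577) = 7828*(1/748577) = 7828/748577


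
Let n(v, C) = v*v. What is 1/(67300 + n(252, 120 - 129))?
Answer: 1/130804 ≈ 7.6450e-6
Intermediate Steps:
n(v, C) = v²
1/(67300 + n(252, 120 - 129)) = 1/(67300 + 252²) = 1/(67300 + 63504) = 1/130804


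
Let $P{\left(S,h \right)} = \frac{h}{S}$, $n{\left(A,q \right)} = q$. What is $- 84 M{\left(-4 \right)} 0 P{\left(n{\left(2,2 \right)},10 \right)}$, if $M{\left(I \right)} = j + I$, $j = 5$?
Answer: $0$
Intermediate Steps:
$M{\left(I \right)} = 5 + I$
$- 84 M{\left(-4 \right)} 0 P{\left(n{\left(2,2 \right)},10 \right)} = - 84 \left(5 - 4\right) 0 \cdot \frac{10}{2} = - 84 \cdot 1 \cdot 0 \cdot 10 \cdot \frac{1}{2} = \left(-84\right) 0 \cdot 5 = 0 \cdot 5 = 0$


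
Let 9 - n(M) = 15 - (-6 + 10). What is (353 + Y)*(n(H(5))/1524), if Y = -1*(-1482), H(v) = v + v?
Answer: -1835/762 ≈ -2.4081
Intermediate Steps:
H(v) = 2*v
n(M) = -2 (n(M) = 9 - (15 - (-6 + 10)) = 9 - (15 - 1*4) = 9 - (15 - 4) = 9 - 1*11 = 9 - 11 = -2)
Y = 1482
(353 + Y)*(n(H(5))/1524) = (353 + 1482)*(-2/1524) = 1835*(-2*1/1524) = 1835*(-1/762) = -1835/762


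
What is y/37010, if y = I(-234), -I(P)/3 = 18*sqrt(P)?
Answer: -81*I*sqrt(26)/18505 ≈ -0.022319*I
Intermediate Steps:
I(P) = -54*sqrt(P)
y = -162*I*sqrt(26) ≈ -826.04*I
y/37010 = -162*I*sqrt(26)/37010 = -162*I*sqrt(26)*(1/37010) = -81*I*sqrt(26)/18505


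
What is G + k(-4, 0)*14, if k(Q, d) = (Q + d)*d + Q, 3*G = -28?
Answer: -196/3 ≈ -65.333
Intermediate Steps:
G = -28/3 (G = (1/3)*(-28) = -28/3 ≈ -9.3333)
k(Q, d) = Q + d*(Q + d) (k(Q, d) = d*(Q + d) + Q = Q + d*(Q + d))
G + k(-4, 0)*14 = -28/3 + (-4 + 0**2 - 4*0)*14 = -28/3 + (-4 + 0 + 0)*14 = -28/3 - 4*14 = -28/3 - 56 = -196/3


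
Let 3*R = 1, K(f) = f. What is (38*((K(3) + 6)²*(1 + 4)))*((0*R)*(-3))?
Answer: 0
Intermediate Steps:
R = ⅓ (R = (⅓)*1 = ⅓ ≈ 0.33333)
(38*((K(3) + 6)²*(1 + 4)))*((0*R)*(-3)) = (38*((3 + 6)²*(1 + 4)))*((0*(⅓))*(-3)) = (38*(9²*5))*(0*(-3)) = (38*(81*5))*0 = (38*405)*0 = 15390*0 = 0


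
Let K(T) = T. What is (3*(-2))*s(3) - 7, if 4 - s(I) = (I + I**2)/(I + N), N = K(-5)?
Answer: -67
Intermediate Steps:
N = -5
s(I) = 4 - (I + I**2)/(-5 + I) (s(I) = 4 - (I + I**2)/(I - 5) = 4 - (I + I**2)/(-5 + I))
(3*(-2))*s(3) - 7 = (3*(-2))*((-20 - 1*3**2 + 3*3)/(-5 + 3)) - 7 = -6*(-20 - 1*9 + 9)/(-2) - 7 = -(-3)*(-20 - 9 + 9) - 7 = -(-3)*(-20) - 7 = -6*10 - 7 = -60 - 7 = -67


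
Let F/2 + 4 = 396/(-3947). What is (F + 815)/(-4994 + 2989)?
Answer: -3184437/7913735 ≈ -0.40239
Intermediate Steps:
F = -32368/3947 (F = -8 + 2*(396/(-3947)) = -8 + 2*(396*(-1/3947)) = -8 + 2*(-396/3947) = -8 - 792/3947 = -32368/3947 ≈ -8.2007)
(F + 815)/(-4994 + 2989) = (-32368/3947 + 815)/(-4994 + 2989) = (3184437/3947)/(-2005) = (3184437/3947)*(-1/2005) = -3184437/7913735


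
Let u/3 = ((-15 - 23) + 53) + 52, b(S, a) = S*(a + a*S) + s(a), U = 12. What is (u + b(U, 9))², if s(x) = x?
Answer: 2604996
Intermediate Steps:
b(S, a) = a + S*(a + S*a) (b(S, a) = S*(a + a*S) + a = S*(a + S*a) + a = a + S*(a + S*a))
u = 201 (u = 3*(((-15 - 23) + 53) + 52) = 3*((-38 + 53) + 52) = 3*(15 + 52) = 3*67 = 201)
(u + b(U, 9))² = (201 + 9*(1 + 12 + 12²))² = (201 + 9*(1 + 12 + 144))² = (201 + 9*157)² = (201 + 1413)² = 1614² = 2604996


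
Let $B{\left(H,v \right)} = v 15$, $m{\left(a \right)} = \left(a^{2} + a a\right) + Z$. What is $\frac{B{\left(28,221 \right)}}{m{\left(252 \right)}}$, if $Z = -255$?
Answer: $\frac{1105}{42251} \approx 0.026153$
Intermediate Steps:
$m{\left(a \right)} = -255 + 2 a^{2}$ ($m{\left(a \right)} = \left(a^{2} + a a\right) - 255 = \left(a^{2} + a^{2}\right) - 255 = 2 a^{2} - 255 = -255 + 2 a^{2}$)
$B{\left(H,v \right)} = 15 v$
$\frac{B{\left(28,221 \right)}}{m{\left(252 \right)}} = \frac{15 \cdot 221}{-255 + 2 \cdot 252^{2}} = \frac{3315}{-255 + 2 \cdot 63504} = \frac{3315}{-255 + 127008} = \frac{3315}{126753} = 3315 \cdot \frac{1}{126753} = \frac{1105}{42251}$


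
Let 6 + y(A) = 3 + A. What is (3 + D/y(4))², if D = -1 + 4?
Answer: 36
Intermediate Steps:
D = 3
y(A) = -3 + A (y(A) = -6 + (3 + A) = -3 + A)
(3 + D/y(4))² = (3 + 3/(-3 + 4))² = (3 + 3/1)² = (3 + 3*1)² = (3 + 3)² = 6² = 36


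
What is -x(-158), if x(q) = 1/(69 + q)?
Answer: 1/89 ≈ 0.011236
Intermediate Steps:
-x(-158) = -1/(69 - 158) = -1/(-89) = -1*(-1/89) = 1/89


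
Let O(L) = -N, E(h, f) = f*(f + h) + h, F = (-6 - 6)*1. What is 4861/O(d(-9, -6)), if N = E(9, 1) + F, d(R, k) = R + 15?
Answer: -4861/7 ≈ -694.43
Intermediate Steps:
F = -12 (F = -12*1 = -12)
E(h, f) = h + f*(f + h)
d(R, k) = 15 + R
N = 7 (N = (9 + 1**2 + 1*9) - 12 = (9 + 1 + 9) - 12 = 19 - 12 = 7)
O(L) = -7 (O(L) = -1*7 = -7)
4861/O(d(-9, -6)) = 4861/(-7) = 4861*(-1/7) = -4861/7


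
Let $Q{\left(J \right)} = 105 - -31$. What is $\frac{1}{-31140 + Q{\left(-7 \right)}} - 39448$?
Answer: $- \frac{1223045793}{31004} \approx -39448.0$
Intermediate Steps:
$Q{\left(J \right)} = 136$ ($Q{\left(J \right)} = 105 + 31 = 136$)
$\frac{1}{-31140 + Q{\left(-7 \right)}} - 39448 = \frac{1}{-31140 + 136} - 39448 = \frac{1}{-31004} - 39448 = - \frac{1}{31004} - 39448 = - \frac{1223045793}{31004}$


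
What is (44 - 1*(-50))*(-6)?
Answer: -564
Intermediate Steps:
(44 - 1*(-50))*(-6) = (44 + 50)*(-6) = 94*(-6) = -564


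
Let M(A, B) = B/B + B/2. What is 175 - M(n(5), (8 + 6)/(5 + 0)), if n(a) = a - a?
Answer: 863/5 ≈ 172.60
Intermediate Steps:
n(a) = 0
M(A, B) = 1 + B/2 (M(A, B) = 1 + B*(½) = 1 + B/2)
175 - M(n(5), (8 + 6)/(5 + 0)) = 175 - (1 + ((8 + 6)/(5 + 0))/2) = 175 - (1 + (14/5)/2) = 175 - (1 + (14*(⅕))/2) = 175 - (1 + (½)*(14/5)) = 175 - (1 + 7/5) = 175 - 1*12/5 = 175 - 12/5 = 863/5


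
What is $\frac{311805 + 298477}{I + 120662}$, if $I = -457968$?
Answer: $- \frac{305141}{168653} \approx -1.8093$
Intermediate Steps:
$\frac{311805 + 298477}{I + 120662} = \frac{311805 + 298477}{-457968 + 120662} = \frac{610282}{-337306} = 610282 \left(- \frac{1}{337306}\right) = - \frac{305141}{168653}$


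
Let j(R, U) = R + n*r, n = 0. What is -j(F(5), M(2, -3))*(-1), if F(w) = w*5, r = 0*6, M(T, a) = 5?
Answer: 25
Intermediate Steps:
r = 0
F(w) = 5*w
j(R, U) = R (j(R, U) = R + 0*0 = R + 0 = R)
-j(F(5), M(2, -3))*(-1) = -5*5*(-1) = -1*25*(-1) = -25*(-1) = 25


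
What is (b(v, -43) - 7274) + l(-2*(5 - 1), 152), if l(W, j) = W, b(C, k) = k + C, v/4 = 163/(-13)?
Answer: -95877/13 ≈ -7375.2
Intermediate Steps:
v = -652/13 (v = 4*(163/(-13)) = 4*(163*(-1/13)) = 4*(-163/13) = -652/13 ≈ -50.154)
b(C, k) = C + k
(b(v, -43) - 7274) + l(-2*(5 - 1), 152) = ((-652/13 - 43) - 7274) - 2*(5 - 1) = (-1211/13 - 7274) - 2*4 = -95773/13 - 8 = -95877/13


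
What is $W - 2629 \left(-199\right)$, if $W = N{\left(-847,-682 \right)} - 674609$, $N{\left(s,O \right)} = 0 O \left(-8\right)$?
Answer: $-151438$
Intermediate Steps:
$N{\left(s,O \right)} = 0$ ($N{\left(s,O \right)} = 0 \left(-8\right) = 0$)
$W = -674609$ ($W = 0 - 674609 = -674609$)
$W - 2629 \left(-199\right) = -674609 - 2629 \left(-199\right) = -674609 - -523171 = -674609 + 523171 = -151438$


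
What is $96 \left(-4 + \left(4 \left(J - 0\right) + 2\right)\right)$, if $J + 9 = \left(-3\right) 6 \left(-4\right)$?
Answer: $24000$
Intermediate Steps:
$J = 63$ ($J = -9 + \left(-3\right) 6 \left(-4\right) = -9 - -72 = -9 + 72 = 63$)
$96 \left(-4 + \left(4 \left(J - 0\right) + 2\right)\right) = 96 \left(-4 + \left(4 \left(63 - 0\right) + 2\right)\right) = 96 \left(-4 + \left(4 \left(63 + 0\right) + 2\right)\right) = 96 \left(-4 + \left(4 \cdot 63 + 2\right)\right) = 96 \left(-4 + \left(252 + 2\right)\right) = 96 \left(-4 + 254\right) = 96 \cdot 250 = 24000$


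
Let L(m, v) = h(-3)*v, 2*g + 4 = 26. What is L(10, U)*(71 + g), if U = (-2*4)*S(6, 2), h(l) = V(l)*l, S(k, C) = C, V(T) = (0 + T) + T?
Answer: -23616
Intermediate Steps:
V(T) = 2*T (V(T) = T + T = 2*T)
h(l) = 2*l² (h(l) = (2*l)*l = 2*l²)
g = 11 (g = -2 + (½)*26 = -2 + 13 = 11)
U = -16 (U = -2*4*2 = -8*2 = -16)
L(m, v) = 18*v (L(m, v) = (2*(-3)²)*v = (2*9)*v = 18*v)
L(10, U)*(71 + g) = (18*(-16))*(71 + 11) = -288*82 = -23616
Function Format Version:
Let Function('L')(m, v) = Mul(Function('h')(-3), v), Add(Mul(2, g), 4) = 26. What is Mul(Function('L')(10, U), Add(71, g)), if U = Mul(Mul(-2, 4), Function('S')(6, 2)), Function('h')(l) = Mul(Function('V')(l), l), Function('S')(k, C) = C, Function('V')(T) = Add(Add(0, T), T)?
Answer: -23616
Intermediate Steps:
Function('V')(T) = Mul(2, T) (Function('V')(T) = Add(T, T) = Mul(2, T))
Function('h')(l) = Mul(2, Pow(l, 2)) (Function('h')(l) = Mul(Mul(2, l), l) = Mul(2, Pow(l, 2)))
g = 11 (g = Add(-2, Mul(Rational(1, 2), 26)) = Add(-2, 13) = 11)
U = -16 (U = Mul(Mul(-2, 4), 2) = Mul(-8, 2) = -16)
Function('L')(m, v) = Mul(18, v) (Function('L')(m, v) = Mul(Mul(2, Pow(-3, 2)), v) = Mul(Mul(2, 9), v) = Mul(18, v))
Mul(Function('L')(10, U), Add(71, g)) = Mul(Mul(18, -16), Add(71, 11)) = Mul(-288, 82) = -23616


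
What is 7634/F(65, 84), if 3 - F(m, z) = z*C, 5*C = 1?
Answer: -38170/69 ≈ -553.19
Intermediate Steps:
C = ⅕ (C = (⅕)*1 = ⅕ ≈ 0.20000)
F(m, z) = 3 - z/5
7634/F(65, 84) = 7634/(3 - ⅕*84) = 7634/(3 - 84/5) = 7634/(-69/5) = 7634*(-5/69) = -38170/69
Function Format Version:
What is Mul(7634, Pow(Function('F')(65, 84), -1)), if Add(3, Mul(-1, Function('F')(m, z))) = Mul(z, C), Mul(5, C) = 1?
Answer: Rational(-38170, 69) ≈ -553.19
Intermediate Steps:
C = Rational(1, 5) (C = Mul(Rational(1, 5), 1) = Rational(1, 5) ≈ 0.20000)
Function('F')(m, z) = Add(3, Mul(Rational(-1, 5), z)) (Function('F')(m, z) = Add(3, Mul(-1, Mul(z, Rational(1, 5)))) = Add(3, Mul(-1, Mul(Rational(1, 5), z))) = Add(3, Mul(Rational(-1, 5), z)))
Mul(7634, Pow(Function('F')(65, 84), -1)) = Mul(7634, Pow(Add(3, Mul(Rational(-1, 5), 84)), -1)) = Mul(7634, Pow(Add(3, Rational(-84, 5)), -1)) = Mul(7634, Pow(Rational(-69, 5), -1)) = Mul(7634, Rational(-5, 69)) = Rational(-38170, 69)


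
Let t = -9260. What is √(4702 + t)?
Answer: I*√4558 ≈ 67.513*I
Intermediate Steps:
√(4702 + t) = √(4702 - 9260) = √(-4558) = I*√4558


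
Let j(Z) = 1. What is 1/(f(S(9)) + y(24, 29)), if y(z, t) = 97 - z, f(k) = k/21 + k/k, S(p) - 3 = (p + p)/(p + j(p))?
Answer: 35/2598 ≈ 0.013472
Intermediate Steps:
S(p) = 3 + 2*p/(1 + p) (S(p) = 3 + (p + p)/(p + 1) = 3 + (2*p)/(1 + p) = 3 + 2*p/(1 + p))
f(k) = 1 + k/21 (f(k) = k*(1/21) + 1 = k/21 + 1 = 1 + k/21)
1/(f(S(9)) + y(24, 29)) = 1/((1 + ((3 + 5*9)/(1 + 9))/21) + (97 - 1*24)) = 1/((1 + ((3 + 45)/10)/21) + (97 - 24)) = 1/((1 + ((⅒)*48)/21) + 73) = 1/((1 + (1/21)*(24/5)) + 73) = 1/((1 + 8/35) + 73) = 1/(43/35 + 73) = 1/(2598/35) = 35/2598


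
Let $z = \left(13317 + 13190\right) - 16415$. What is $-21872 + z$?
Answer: $-11780$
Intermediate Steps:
$z = 10092$ ($z = 26507 - 16415 = 10092$)
$-21872 + z = -21872 + 10092 = -11780$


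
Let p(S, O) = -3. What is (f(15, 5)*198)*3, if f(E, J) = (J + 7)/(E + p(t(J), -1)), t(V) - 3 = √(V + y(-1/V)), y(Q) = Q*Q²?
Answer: 594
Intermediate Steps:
y(Q) = Q³
t(V) = 3 + √(V - 1/V³) (t(V) = 3 + √(V + (-1/V)³) = 3 + √(V - 1/V³))
f(E, J) = (7 + J)/(-3 + E) (f(E, J) = (J + 7)/(E - 3) = (7 + J)/(-3 + E))
(f(15, 5)*198)*3 = (((7 + 5)/(-3 + 15))*198)*3 = ((12/12)*198)*3 = (((1/12)*12)*198)*3 = (1*198)*3 = 198*3 = 594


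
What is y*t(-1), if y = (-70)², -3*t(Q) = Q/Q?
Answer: -4900/3 ≈ -1633.3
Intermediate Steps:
t(Q) = -⅓ (t(Q) = -Q/(3*Q) = -⅓*1 = -⅓)
y = 4900
y*t(-1) = 4900*(-⅓) = -4900/3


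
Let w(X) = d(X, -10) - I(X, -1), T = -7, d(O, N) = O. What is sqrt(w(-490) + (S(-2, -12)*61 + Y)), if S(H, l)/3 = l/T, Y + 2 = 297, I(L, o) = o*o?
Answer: 2*sqrt(1442)/7 ≈ 10.850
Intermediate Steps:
I(L, o) = o**2
Y = 295 (Y = -2 + 297 = 295)
w(X) = -1 + X (w(X) = X - 1*(-1)**2 = X - 1*1 = X - 1 = -1 + X)
S(H, l) = -3*l/7 (S(H, l) = 3*(l/(-7)) = 3*(l*(-1/7)) = 3*(-l/7) = -3*l/7)
sqrt(w(-490) + (S(-2, -12)*61 + Y)) = sqrt((-1 - 490) + (-3/7*(-12)*61 + 295)) = sqrt(-491 + ((36/7)*61 + 295)) = sqrt(-491 + (2196/7 + 295)) = sqrt(-491 + 4261/7) = sqrt(824/7) = 2*sqrt(1442)/7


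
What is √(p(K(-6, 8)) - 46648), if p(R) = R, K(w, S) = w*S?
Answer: 2*I*√11674 ≈ 216.09*I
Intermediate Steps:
K(w, S) = S*w
√(p(K(-6, 8)) - 46648) = √(8*(-6) - 46648) = √(-48 - 46648) = √(-46696) = 2*I*√11674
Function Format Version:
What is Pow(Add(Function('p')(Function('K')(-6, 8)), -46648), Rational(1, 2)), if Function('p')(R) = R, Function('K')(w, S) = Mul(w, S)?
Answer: Mul(2, I, Pow(11674, Rational(1, 2))) ≈ Mul(216.09, I)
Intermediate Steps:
Function('K')(w, S) = Mul(S, w)
Pow(Add(Function('p')(Function('K')(-6, 8)), -46648), Rational(1, 2)) = Pow(Add(Mul(8, -6), -46648), Rational(1, 2)) = Pow(Add(-48, -46648), Rational(1, 2)) = Pow(-46696, Rational(1, 2)) = Mul(2, I, Pow(11674, Rational(1, 2)))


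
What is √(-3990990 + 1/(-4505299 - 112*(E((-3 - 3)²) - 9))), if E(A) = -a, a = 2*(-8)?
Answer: I*√81036189907694476193/4506083 ≈ 1997.7*I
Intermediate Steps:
a = -16
E(A) = 16 (E(A) = -1*(-16) = 16)
√(-3990990 + 1/(-4505299 - 112*(E((-3 - 3)²) - 9))) = √(-3990990 + 1/(-4505299 - 112*(16 - 9))) = √(-3990990 + 1/(-4505299 - 112*7)) = √(-3990990 + 1/(-4505299 - 784)) = √(-3990990 + 1/(-4506083)) = √(-3990990 - 1/4506083) = √(-17983732192171/4506083) = I*√81036189907694476193/4506083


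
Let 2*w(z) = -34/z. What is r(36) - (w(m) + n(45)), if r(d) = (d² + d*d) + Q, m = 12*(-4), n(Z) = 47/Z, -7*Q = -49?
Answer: 1870273/720 ≈ 2597.6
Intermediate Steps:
Q = 7 (Q = -⅐*(-49) = 7)
m = -48
r(d) = 7 + 2*d² (r(d) = (d² + d*d) + 7 = (d² + d²) + 7 = 2*d² + 7 = 7 + 2*d²)
w(z) = -17/z (w(z) = (-34/z)/2 = -17/z)
r(36) - (w(m) + n(45)) = (7 + 2*36²) - (-17/(-48) + 47/45) = (7 + 2*1296) - (-17*(-1/48) + 47*(1/45)) = (7 + 2592) - (17/48 + 47/45) = 2599 - 1*1007/720 = 2599 - 1007/720 = 1870273/720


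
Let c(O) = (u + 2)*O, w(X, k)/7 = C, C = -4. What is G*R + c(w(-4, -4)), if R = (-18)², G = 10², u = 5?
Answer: 32204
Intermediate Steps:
G = 100
w(X, k) = -28 (w(X, k) = 7*(-4) = -28)
c(O) = 7*O (c(O) = (5 + 2)*O = 7*O)
R = 324
G*R + c(w(-4, -4)) = 100*324 + 7*(-28) = 32400 - 196 = 32204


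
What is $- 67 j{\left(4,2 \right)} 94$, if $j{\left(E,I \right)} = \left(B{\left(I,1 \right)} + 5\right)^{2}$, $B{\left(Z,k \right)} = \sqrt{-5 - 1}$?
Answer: $-119662 - 62980 i \sqrt{6} \approx -1.1966 \cdot 10^{5} - 1.5427 \cdot 10^{5} i$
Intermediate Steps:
$B{\left(Z,k \right)} = i \sqrt{6}$ ($B{\left(Z,k \right)} = \sqrt{-6} = i \sqrt{6}$)
$j{\left(E,I \right)} = \left(5 + i \sqrt{6}\right)^{2}$ ($j{\left(E,I \right)} = \left(i \sqrt{6} + 5\right)^{2} = \left(5 + i \sqrt{6}\right)^{2}$)
$- 67 j{\left(4,2 \right)} 94 = - 67 \left(5 + i \sqrt{6}\right)^{2} \cdot 94 = - 6298 \left(5 + i \sqrt{6}\right)^{2}$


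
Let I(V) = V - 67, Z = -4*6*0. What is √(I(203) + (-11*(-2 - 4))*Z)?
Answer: 2*√34 ≈ 11.662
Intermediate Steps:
Z = 0 (Z = -24*0 = 0)
I(V) = -67 + V
√(I(203) + (-11*(-2 - 4))*Z) = √((-67 + 203) - 11*(-2 - 4)*0) = √(136 - 11*(-6)*0) = √(136 + 66*0) = √(136 + 0) = √136 = 2*√34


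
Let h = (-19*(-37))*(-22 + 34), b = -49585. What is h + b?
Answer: -41149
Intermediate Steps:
h = 8436 (h = 703*12 = 8436)
h + b = 8436 - 49585 = -41149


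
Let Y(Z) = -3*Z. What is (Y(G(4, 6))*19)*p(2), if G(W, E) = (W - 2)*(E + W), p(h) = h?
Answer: -2280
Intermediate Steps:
G(W, E) = (-2 + W)*(E + W)
(Y(G(4, 6))*19)*p(2) = (-3*(4**2 - 2*6 - 2*4 + 6*4)*19)*2 = (-3*(16 - 12 - 8 + 24)*19)*2 = (-3*20*19)*2 = -60*19*2 = -1140*2 = -2280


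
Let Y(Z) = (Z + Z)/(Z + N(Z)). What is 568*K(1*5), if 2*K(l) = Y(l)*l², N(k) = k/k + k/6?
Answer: 426000/41 ≈ 10390.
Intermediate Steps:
N(k) = 1 + k/6 (N(k) = 1 + k*(⅙) = 1 + k/6)
Y(Z) = 2*Z/(1 + 7*Z/6) (Y(Z) = (Z + Z)/(Z + (1 + Z/6)) = (2*Z)/(1 + 7*Z/6) = 2*Z/(1 + 7*Z/6))
K(l) = 6*l³/(6 + 7*l) (K(l) = ((12*l/(6 + 7*l))*l²)/2 = (12*l³/(6 + 7*l))/2 = 6*l³/(6 + 7*l))
568*K(1*5) = 568*(6*(1*5)³/(6 + 7*(1*5))) = 568*(6*5³/(6 + 7*5)) = 568*(6*125/(6 + 35)) = 568*(6*125/41) = 568*(6*125*(1/41)) = 568*(750/41) = 426000/41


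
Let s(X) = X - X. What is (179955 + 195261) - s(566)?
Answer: 375216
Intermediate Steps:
s(X) = 0
(179955 + 195261) - s(566) = (179955 + 195261) - 1*0 = 375216 + 0 = 375216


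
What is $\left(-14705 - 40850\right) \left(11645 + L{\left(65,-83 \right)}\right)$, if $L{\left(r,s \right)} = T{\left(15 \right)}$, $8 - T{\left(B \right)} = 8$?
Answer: $-646937975$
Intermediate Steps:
$T{\left(B \right)} = 0$ ($T{\left(B \right)} = 8 - 8 = 0$)
$L{\left(r,s \right)} = 0$
$\left(-14705 - 40850\right) \left(11645 + L{\left(65,-83 \right)}\right) = \left(-14705 - 40850\right) \left(11645 + 0\right) = \left(-55555\right) 11645 = -646937975$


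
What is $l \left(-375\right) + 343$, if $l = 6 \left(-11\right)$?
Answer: $25093$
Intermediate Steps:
$l = -66$
$l \left(-375\right) + 343 = \left(-66\right) \left(-375\right) + 343 = 24750 + 343 = 25093$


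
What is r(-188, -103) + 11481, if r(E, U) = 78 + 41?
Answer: 11600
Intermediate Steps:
r(E, U) = 119
r(-188, -103) + 11481 = 119 + 11481 = 11600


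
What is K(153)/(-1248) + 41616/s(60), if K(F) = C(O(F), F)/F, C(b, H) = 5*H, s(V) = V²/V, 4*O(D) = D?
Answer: 4328039/6240 ≈ 693.60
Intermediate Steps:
O(D) = D/4
s(V) = V
K(F) = 5 (K(F) = (5*F)/F = 5)
K(153)/(-1248) + 41616/s(60) = 5/(-1248) + 41616/60 = 5*(-1/1248) + 41616*(1/60) = -5/1248 + 3468/5 = 4328039/6240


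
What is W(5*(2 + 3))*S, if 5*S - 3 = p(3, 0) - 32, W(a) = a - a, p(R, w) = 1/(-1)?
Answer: 0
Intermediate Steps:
p(R, w) = -1
W(a) = 0
S = -6 (S = ⅗ + (-1 - 32)/5 = ⅗ + (⅕)*(-33) = ⅗ - 33/5 = -6)
W(5*(2 + 3))*S = 0*(-6) = 0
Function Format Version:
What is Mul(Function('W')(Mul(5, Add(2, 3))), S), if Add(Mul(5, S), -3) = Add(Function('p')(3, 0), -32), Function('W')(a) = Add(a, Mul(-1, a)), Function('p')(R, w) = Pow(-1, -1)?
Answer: 0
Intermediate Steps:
Function('p')(R, w) = -1
Function('W')(a) = 0
S = -6 (S = Add(Rational(3, 5), Mul(Rational(1, 5), Add(-1, -32))) = Add(Rational(3, 5), Mul(Rational(1, 5), -33)) = Add(Rational(3, 5), Rational(-33, 5)) = -6)
Mul(Function('W')(Mul(5, Add(2, 3))), S) = Mul(0, -6) = 0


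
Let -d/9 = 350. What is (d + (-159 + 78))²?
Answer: 10439361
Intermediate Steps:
d = -3150 (d = -9*350 = -3150)
(d + (-159 + 78))² = (-3150 + (-159 + 78))² = (-3150 - 81)² = (-3231)² = 10439361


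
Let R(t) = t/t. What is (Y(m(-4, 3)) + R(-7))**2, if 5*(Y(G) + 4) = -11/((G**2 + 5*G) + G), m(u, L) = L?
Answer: 173056/18225 ≈ 9.4955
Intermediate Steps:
R(t) = 1
Y(G) = -4 - 11/(5*(G**2 + 6*G)) (Y(G) = -4 + (-11/((G**2 + 5*G) + G))/5 = -4 + (-11/(G**2 + 6*G))/5 = -4 - 11/(5*(G**2 + 6*G)))
(Y(m(-4, 3)) + R(-7))**2 = ((1/5)*(-11 - 120*3 - 20*3**2)/(3*(6 + 3)) + 1)**2 = ((1/5)*(1/3)*(-11 - 360 - 20*9)/9 + 1)**2 = ((1/5)*(1/3)*(1/9)*(-11 - 360 - 180) + 1)**2 = ((1/5)*(1/3)*(1/9)*(-551) + 1)**2 = (-551/135 + 1)**2 = (-416/135)**2 = 173056/18225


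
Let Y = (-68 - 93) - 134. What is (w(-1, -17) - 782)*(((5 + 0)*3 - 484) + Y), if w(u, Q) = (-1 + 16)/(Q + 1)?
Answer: 2392657/4 ≈ 5.9816e+5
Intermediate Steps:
Y = -295 (Y = -161 - 134 = -295)
w(u, Q) = 15/(1 + Q)
(w(-1, -17) - 782)*(((5 + 0)*3 - 484) + Y) = (15/(1 - 17) - 782)*(((5 + 0)*3 - 484) - 295) = (15/(-16) - 782)*((5*3 - 484) - 295) = (15*(-1/16) - 782)*((15 - 484) - 295) = (-15/16 - 782)*(-469 - 295) = -12527/16*(-764) = 2392657/4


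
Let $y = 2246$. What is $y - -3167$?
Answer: $5413$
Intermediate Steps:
$y - -3167 = 2246 - -3167 = 2246 + 3167 = 5413$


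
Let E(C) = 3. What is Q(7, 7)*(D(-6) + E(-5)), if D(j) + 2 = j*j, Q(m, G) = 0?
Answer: 0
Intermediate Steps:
D(j) = -2 + j**2 (D(j) = -2 + j*j = -2 + j**2)
Q(7, 7)*(D(-6) + E(-5)) = 0*((-2 + (-6)**2) + 3) = 0*((-2 + 36) + 3) = 0*(34 + 3) = 0*37 = 0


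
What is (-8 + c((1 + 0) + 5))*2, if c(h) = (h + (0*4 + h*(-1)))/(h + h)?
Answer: -16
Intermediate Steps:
c(h) = 0 (c(h) = (h + (0 - h))/((2*h)) = (h - h)*(1/(2*h)) = 0*(1/(2*h)) = 0)
(-8 + c((1 + 0) + 5))*2 = (-8 + 0)*2 = -8*2 = -16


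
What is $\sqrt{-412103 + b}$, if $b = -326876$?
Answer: $i \sqrt{738979} \approx 859.64 i$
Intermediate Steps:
$\sqrt{-412103 + b} = \sqrt{-412103 - 326876} = \sqrt{-738979} = i \sqrt{738979}$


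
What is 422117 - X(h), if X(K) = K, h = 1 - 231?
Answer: 422347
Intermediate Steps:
h = -230
422117 - X(h) = 422117 - 1*(-230) = 422117 + 230 = 422347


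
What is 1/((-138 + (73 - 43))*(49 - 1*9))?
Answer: -1/4320 ≈ -0.00023148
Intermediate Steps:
1/((-138 + (73 - 43))*(49 - 1*9)) = 1/((-138 + 30)*(49 - 9)) = 1/(-108*40) = 1/(-4320) = -1/4320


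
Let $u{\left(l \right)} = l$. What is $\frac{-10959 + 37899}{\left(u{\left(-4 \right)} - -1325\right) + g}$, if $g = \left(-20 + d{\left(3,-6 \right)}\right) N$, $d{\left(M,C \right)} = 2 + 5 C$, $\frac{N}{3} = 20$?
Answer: $- \frac{26940}{1559} \approx -17.28$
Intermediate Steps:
$N = 60$ ($N = 3 \cdot 20 = 60$)
$g = -2880$ ($g = \left(-20 + \left(2 + 5 \left(-6\right)\right)\right) 60 = \left(-20 + \left(2 - 30\right)\right) 60 = \left(-20 - 28\right) 60 = \left(-48\right) 60 = -2880$)
$\frac{-10959 + 37899}{\left(u{\left(-4 \right)} - -1325\right) + g} = \frac{-10959 + 37899}{\left(-4 - -1325\right) - 2880} = \frac{26940}{\left(-4 + 1325\right) - 2880} = \frac{26940}{1321 - 2880} = \frac{26940}{-1559} = 26940 \left(- \frac{1}{1559}\right) = - \frac{26940}{1559}$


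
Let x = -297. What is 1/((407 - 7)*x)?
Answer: -1/118800 ≈ -8.4175e-6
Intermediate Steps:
1/((407 - 7)*x) = 1/((407 - 7)*(-297)) = 1/(400*(-297)) = 1/(-118800) = -1/118800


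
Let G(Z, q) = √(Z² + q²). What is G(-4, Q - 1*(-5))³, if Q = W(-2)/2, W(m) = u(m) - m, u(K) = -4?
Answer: 128*√2 ≈ 181.02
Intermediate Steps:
W(m) = -4 - m
Q = -1 (Q = (-4 - 1*(-2))/2 = (-4 + 2)*(½) = -2*½ = -1)
G(-4, Q - 1*(-5))³ = (√((-4)² + (-1 - 1*(-5))²))³ = (√(16 + (-1 + 5)²))³ = (√(16 + 4²))³ = (√(16 + 16))³ = (√32)³ = (4*√2)³ = 128*√2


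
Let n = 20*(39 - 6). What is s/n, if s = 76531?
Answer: 76531/660 ≈ 115.96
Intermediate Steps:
n = 660 (n = 20*33 = 660)
s/n = 76531/660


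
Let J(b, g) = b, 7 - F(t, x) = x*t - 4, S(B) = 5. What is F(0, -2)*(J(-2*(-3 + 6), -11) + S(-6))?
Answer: -11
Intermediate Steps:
F(t, x) = 11 - t*x (F(t, x) = 7 - (x*t - 4) = 7 - (t*x - 4) = 7 - (-4 + t*x) = 7 + (4 - t*x) = 11 - t*x)
F(0, -2)*(J(-2*(-3 + 6), -11) + S(-6)) = (11 - 1*0*(-2))*(-2*(-3 + 6) + 5) = (11 + 0)*(-2*3 + 5) = 11*(-6 + 5) = 11*(-1) = -11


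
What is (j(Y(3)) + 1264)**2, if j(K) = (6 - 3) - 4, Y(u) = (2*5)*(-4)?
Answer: 1595169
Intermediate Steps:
Y(u) = -40 (Y(u) = 10*(-4) = -40)
j(K) = -1 (j(K) = 3 - 4 = -1)
(j(Y(3)) + 1264)**2 = (-1 + 1264)**2 = 1263**2 = 1595169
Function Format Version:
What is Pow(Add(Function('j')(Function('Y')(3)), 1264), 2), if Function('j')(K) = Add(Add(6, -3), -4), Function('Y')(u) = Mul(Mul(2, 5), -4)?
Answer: 1595169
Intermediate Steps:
Function('Y')(u) = -40 (Function('Y')(u) = Mul(10, -4) = -40)
Function('j')(K) = -1 (Function('j')(K) = Add(3, -4) = -1)
Pow(Add(Function('j')(Function('Y')(3)), 1264), 2) = Pow(Add(-1, 1264), 2) = Pow(1263, 2) = 1595169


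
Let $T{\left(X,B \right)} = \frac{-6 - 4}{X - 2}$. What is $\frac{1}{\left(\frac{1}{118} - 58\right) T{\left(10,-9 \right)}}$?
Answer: $\frac{472}{34215} \approx 0.013795$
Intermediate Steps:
$T{\left(X,B \right)} = - \frac{10}{-2 + X}$
$\frac{1}{\left(\frac{1}{118} - 58\right) T{\left(10,-9 \right)}} = \frac{1}{\left(\frac{1}{118} - 58\right) \left(- \frac{10}{-2 + 10}\right)} = \frac{1}{\left(\frac{1}{118} - 58\right) \left(- \frac{10}{8}\right)} = \frac{1}{\left(- \frac{6843}{118}\right) \left(\left(-10\right) \frac{1}{8}\right)} = \frac{1}{\left(- \frac{6843}{118}\right) \left(- \frac{5}{4}\right)} = \frac{1}{\frac{34215}{472}} = \frac{472}{34215}$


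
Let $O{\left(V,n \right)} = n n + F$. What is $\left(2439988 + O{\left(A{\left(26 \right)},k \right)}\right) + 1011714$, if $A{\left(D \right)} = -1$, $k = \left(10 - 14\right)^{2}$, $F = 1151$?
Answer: $3453109$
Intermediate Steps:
$k = 16$ ($k = \left(-4\right)^{2} = 16$)
$O{\left(V,n \right)} = 1151 + n^{2}$ ($O{\left(V,n \right)} = n n + 1151 = n^{2} + 1151 = 1151 + n^{2}$)
$\left(2439988 + O{\left(A{\left(26 \right)},k \right)}\right) + 1011714 = \left(2439988 + \left(1151 + 16^{2}\right)\right) + 1011714 = \left(2439988 + \left(1151 + 256\right)\right) + 1011714 = \left(2439988 + 1407\right) + 1011714 = 2441395 + 1011714 = 3453109$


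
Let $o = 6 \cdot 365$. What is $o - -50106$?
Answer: $52296$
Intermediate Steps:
$o = 2190$
$o - -50106 = 2190 - -50106 = 2190 + 50106 = 52296$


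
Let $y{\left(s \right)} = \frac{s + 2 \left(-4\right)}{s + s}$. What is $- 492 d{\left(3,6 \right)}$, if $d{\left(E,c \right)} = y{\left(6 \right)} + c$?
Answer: $-2870$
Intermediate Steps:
$y{\left(s \right)} = \frac{-8 + s}{2 s}$ ($y{\left(s \right)} = \frac{s - 8}{2 s} = \left(-8 + s\right) \frac{1}{2 s} = \frac{-8 + s}{2 s}$)
$d{\left(E,c \right)} = - \frac{1}{6} + c$ ($d{\left(E,c \right)} = \frac{-8 + 6}{2 \cdot 6} + c = \frac{1}{2} \cdot \frac{1}{6} \left(-2\right) + c = - \frac{1}{6} + c$)
$- 492 d{\left(3,6 \right)} = - 492 \left(- \frac{1}{6} + 6\right) = \left(-492\right) \frac{35}{6} = -2870$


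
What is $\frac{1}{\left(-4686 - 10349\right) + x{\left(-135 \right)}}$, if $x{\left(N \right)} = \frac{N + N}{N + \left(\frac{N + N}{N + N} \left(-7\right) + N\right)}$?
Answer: $- \frac{277}{4164425} \approx -6.6516 \cdot 10^{-5}$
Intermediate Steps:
$x{\left(N \right)} = \frac{2 N}{-7 + 2 N}$ ($x{\left(N \right)} = \frac{2 N}{N + \left(\frac{2 N}{2 N} \left(-7\right) + N\right)} = \frac{2 N}{N + \left(2 N \frac{1}{2 N} \left(-7\right) + N\right)} = \frac{2 N}{N + \left(1 \left(-7\right) + N\right)} = \frac{2 N}{N + \left(-7 + N\right)} = \frac{2 N}{-7 + 2 N}$)
$\frac{1}{\left(-4686 - 10349\right) + x{\left(-135 \right)}} = \frac{1}{\left(-4686 - 10349\right) + 2 \left(-135\right) \frac{1}{-7 + 2 \left(-135\right)}} = \frac{1}{\left(-4686 - 10349\right) + 2 \left(-135\right) \frac{1}{-7 - 270}} = \frac{1}{-15035 + 2 \left(-135\right) \frac{1}{-277}} = \frac{1}{-15035 + 2 \left(-135\right) \left(- \frac{1}{277}\right)} = \frac{1}{-15035 + \frac{270}{277}} = \frac{1}{- \frac{4164425}{277}} = - \frac{277}{4164425}$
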